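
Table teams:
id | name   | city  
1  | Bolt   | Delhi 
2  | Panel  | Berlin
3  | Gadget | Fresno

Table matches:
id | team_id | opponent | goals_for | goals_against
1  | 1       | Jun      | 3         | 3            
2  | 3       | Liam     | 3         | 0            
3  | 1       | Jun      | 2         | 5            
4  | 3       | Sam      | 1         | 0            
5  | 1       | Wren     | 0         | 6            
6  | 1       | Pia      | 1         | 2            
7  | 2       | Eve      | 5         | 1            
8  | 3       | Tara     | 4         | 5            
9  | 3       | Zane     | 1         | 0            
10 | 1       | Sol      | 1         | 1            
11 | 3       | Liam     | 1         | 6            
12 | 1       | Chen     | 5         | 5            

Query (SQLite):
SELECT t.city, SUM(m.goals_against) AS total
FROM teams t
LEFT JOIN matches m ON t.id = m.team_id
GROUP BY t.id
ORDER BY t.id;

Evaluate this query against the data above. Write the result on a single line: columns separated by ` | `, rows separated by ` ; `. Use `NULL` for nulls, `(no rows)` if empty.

Delhi | 22 ; Berlin | 1 ; Fresno | 11

LEFT JOIN keeps every teams row; unmatched ones get NULL for matches columns.
Group by teams.id and compute SUM(m.goals_against). SUM over an all-NULL group is NULL.
  1: ids {1, 3, 5, 6, 10, 12} → SUM(m.goals_against)=22
  2: ids {7} → SUM(m.goals_against)=1
  3: ids {2, 4, 8, 9, 11} → SUM(m.goals_against)=11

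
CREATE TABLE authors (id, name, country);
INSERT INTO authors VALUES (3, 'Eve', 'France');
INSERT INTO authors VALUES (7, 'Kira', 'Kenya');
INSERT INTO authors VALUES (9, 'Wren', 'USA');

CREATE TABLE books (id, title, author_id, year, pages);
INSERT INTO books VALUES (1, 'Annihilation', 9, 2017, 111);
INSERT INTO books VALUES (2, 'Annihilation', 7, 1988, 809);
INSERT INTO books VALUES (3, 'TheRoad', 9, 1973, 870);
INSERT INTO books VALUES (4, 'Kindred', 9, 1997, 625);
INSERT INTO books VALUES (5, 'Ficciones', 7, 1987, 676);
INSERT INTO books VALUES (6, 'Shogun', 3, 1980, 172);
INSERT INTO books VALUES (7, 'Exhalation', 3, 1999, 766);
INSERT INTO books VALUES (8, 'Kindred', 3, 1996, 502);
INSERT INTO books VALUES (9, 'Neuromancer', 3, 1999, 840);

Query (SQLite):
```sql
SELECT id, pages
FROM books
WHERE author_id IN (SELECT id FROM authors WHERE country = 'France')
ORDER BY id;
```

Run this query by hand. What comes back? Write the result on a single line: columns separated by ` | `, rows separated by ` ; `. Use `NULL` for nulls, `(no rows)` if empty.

Inner query: authors.id where country = 'France'.
Outer: keep books rows whose author_id is in that set.
Inner query → {3}

6 | 172 ; 7 | 766 ; 8 | 502 ; 9 | 840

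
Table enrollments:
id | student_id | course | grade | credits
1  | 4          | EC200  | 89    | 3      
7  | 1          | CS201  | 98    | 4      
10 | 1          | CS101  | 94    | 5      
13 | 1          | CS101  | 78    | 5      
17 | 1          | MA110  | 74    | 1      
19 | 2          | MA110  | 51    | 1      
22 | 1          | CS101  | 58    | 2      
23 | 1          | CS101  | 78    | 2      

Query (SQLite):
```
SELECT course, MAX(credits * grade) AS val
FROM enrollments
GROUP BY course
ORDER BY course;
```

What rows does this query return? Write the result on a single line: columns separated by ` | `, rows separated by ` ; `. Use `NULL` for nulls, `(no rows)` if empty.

CS101 | 470 ; CS201 | 392 ; EC200 | 267 ; MA110 | 74

For each row compute credits * grade.
Group by course; take MAX of the expression per group.
  CS101: ids {10, 13, 22, 23} → MAX(credits * grade)=470
  CS201: ids {7} → MAX(credits * grade)=392
  EC200: ids {1} → MAX(credits * grade)=267
  MA110: ids {17, 19} → MAX(credits * grade)=74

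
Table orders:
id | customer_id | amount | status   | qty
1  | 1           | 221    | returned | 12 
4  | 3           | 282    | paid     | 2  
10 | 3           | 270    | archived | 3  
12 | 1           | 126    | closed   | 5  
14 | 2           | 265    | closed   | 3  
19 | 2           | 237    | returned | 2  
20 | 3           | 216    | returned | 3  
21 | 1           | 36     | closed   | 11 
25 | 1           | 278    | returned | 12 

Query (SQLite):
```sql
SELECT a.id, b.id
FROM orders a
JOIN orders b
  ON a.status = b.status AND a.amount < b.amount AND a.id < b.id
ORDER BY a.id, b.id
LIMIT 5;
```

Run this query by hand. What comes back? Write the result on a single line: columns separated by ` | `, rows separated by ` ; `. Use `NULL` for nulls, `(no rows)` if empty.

1 | 19 ; 1 | 25 ; 12 | 14 ; 19 | 25 ; 20 | 25

Pairs (a,b) with same status, a.amount < b.amount, a.id < b.id.
status groups: archived:{10} closed:{12,14,21} paid:{4} returned:{1,19,20,25}
Ordered by (a.id, b.id); first 5.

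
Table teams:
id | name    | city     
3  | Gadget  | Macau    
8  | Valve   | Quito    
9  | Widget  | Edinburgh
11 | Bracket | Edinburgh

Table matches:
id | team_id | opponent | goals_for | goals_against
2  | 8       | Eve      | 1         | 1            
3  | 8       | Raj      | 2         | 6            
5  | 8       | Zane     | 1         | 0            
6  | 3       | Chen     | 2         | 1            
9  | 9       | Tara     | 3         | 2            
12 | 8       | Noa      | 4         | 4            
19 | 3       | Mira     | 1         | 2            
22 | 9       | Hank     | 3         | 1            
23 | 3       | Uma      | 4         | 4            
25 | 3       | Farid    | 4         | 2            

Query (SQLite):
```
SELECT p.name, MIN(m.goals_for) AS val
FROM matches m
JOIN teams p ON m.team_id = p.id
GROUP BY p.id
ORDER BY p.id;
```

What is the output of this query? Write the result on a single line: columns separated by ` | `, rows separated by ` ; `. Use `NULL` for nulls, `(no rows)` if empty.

Gadget | 1 ; Valve | 1 ; Widget | 3

Join each matches row to its teams via team_id.
Group joined rows by teams.id; compute MIN(m.goals_for) per group.
  3: ids {6, 19, 23, 25} → MIN(m.goals_for)=1
  8: ids {2, 3, 5, 12} → MIN(m.goals_for)=1
  9: ids {9, 22} → MIN(m.goals_for)=3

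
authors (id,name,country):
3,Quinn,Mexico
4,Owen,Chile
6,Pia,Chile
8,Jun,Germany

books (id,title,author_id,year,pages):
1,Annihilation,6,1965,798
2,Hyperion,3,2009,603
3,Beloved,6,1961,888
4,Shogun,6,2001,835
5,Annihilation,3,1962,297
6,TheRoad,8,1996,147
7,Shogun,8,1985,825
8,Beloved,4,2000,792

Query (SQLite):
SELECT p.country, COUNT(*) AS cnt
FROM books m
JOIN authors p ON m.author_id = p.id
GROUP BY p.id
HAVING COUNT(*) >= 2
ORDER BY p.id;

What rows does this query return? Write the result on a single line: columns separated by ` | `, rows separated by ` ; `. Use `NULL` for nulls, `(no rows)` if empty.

Mexico | 2 ; Chile | 3 ; Germany | 2

Join each books row to its authors via author_id.
Group joined rows by authors.id; compute COUNT(*) per group.
HAVING: keep groups with count ≥ 2.
  3: ids {2, 5} → COUNT(*)=2
  4: ids {8} → COUNT(*)=1
  6: ids {1, 3, 4} → COUNT(*)=3
  8: ids {6, 7} → COUNT(*)=2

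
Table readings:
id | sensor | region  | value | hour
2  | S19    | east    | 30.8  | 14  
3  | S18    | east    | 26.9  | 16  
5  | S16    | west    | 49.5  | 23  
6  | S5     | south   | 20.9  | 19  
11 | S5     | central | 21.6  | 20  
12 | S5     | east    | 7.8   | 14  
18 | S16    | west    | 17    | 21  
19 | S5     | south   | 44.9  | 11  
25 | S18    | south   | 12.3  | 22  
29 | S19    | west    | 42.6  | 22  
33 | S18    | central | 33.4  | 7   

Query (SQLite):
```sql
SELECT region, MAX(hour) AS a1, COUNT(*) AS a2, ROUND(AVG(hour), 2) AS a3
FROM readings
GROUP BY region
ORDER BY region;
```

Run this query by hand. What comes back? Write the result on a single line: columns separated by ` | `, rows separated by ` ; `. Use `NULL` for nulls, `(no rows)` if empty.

Group readings by region.
Per group compute: MAX(hour), COUNT(*), ROUND(AVG(hour), 2).
  central: ids {11, 33} → MAX(hour)=20, COUNT(*)=2, ROUND(AVG(hour), 2)=13.5
  east: ids {2, 3, 12} → MAX(hour)=16, COUNT(*)=3, ROUND(AVG(hour), 2)=14.67
  south: ids {6, 19, 25} → MAX(hour)=22, COUNT(*)=3, ROUND(AVG(hour), 2)=17.33
  west: ids {5, 18, 29} → MAX(hour)=23, COUNT(*)=3, ROUND(AVG(hour), 2)=22

central | 20 | 2 | 13.5 ; east | 16 | 3 | 14.67 ; south | 22 | 3 | 17.33 ; west | 23 | 3 | 22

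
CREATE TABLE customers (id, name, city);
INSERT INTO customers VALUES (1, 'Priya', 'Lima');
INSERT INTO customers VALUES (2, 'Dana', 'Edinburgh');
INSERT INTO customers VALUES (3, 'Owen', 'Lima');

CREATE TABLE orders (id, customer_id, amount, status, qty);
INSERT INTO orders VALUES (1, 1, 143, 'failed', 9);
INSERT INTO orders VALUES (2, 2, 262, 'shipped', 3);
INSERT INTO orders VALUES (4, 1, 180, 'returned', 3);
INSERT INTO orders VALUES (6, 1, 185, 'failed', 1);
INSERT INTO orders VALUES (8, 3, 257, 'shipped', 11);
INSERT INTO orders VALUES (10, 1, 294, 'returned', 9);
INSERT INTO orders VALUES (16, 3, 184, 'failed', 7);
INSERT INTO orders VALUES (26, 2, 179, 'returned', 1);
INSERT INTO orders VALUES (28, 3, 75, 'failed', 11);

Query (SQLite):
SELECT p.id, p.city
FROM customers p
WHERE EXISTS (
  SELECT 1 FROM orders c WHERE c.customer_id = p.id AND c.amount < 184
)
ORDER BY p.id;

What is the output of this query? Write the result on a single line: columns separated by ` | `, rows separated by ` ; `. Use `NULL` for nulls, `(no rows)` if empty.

1 | Lima ; 2 | Edinburgh ; 3 | Lima

For each customers row, check whether any orders with matching customer_id has amount < 184.
Keep rows where that is true.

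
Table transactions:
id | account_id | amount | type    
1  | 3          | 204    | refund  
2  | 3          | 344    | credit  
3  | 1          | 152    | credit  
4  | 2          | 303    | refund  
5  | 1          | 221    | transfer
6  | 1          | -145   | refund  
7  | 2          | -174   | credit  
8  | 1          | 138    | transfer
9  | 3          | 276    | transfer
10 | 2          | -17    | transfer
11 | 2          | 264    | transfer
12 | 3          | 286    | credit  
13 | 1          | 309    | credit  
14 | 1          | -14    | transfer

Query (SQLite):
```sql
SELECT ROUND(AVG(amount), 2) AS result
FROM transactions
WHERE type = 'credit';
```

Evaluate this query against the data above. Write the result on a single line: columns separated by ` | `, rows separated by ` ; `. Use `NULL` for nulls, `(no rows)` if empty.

183.4

Rows where type='credit' → amount values: [344, 152, -174, 286, 309].
AVG = 917 / 5 (rounded to 2 dp).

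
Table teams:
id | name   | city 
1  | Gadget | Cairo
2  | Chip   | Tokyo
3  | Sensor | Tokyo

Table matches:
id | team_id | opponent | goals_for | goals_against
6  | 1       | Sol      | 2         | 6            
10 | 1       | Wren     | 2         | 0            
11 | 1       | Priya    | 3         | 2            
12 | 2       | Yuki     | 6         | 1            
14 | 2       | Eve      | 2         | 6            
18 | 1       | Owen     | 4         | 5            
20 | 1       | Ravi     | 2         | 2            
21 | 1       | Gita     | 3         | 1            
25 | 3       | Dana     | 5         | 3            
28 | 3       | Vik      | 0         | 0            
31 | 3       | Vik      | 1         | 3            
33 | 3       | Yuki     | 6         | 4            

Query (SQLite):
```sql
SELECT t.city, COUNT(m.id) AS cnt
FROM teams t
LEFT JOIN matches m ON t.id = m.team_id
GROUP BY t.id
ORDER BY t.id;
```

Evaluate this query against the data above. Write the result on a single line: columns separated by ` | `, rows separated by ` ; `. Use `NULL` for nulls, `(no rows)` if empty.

Cairo | 6 ; Tokyo | 2 ; Tokyo | 4

LEFT JOIN keeps every teams row; unmatched ones get NULL for matches columns.
Group by teams.id and compute COUNT(m.id). COUNT(col) of an all-NULL group is 0.
  1: ids {6, 10, 11, 18, 20, 21} → COUNT(m.id)=6
  2: ids {12, 14} → COUNT(m.id)=2
  3: ids {25, 28, 31, 33} → COUNT(m.id)=4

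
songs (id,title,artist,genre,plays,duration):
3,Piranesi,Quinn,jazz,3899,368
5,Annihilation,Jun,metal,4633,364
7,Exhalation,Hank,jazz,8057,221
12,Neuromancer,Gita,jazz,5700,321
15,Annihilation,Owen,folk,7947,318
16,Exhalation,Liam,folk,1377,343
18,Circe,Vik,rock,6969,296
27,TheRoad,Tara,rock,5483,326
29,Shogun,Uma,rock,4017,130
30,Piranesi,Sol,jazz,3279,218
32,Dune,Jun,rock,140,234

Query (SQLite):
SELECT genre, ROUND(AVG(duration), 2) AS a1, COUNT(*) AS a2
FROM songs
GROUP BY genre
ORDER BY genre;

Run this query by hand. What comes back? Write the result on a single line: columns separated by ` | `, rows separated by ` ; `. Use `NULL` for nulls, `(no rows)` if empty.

folk | 330.5 | 2 ; jazz | 282 | 4 ; metal | 364 | 1 ; rock | 246.5 | 4

Group songs by genre.
Per group compute: ROUND(AVG(duration), 2), COUNT(*).
  folk: ids {15, 16} → ROUND(AVG(duration), 2)=330.5, COUNT(*)=2
  jazz: ids {3, 7, 12, 30} → ROUND(AVG(duration), 2)=282, COUNT(*)=4
  metal: ids {5} → ROUND(AVG(duration), 2)=364, COUNT(*)=1
  rock: ids {18, 27, 29, 32} → ROUND(AVG(duration), 2)=246.5, COUNT(*)=4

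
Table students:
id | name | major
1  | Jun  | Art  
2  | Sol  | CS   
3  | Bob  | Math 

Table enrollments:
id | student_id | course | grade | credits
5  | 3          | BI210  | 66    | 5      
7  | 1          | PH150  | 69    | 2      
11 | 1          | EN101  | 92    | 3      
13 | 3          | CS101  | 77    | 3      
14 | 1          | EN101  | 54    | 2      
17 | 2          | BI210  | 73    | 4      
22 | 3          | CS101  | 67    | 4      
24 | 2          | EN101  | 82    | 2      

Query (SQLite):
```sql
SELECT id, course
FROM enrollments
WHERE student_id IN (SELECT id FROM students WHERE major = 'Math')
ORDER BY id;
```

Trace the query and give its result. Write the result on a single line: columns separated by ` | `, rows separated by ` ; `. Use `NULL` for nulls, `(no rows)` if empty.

Inner query: students.id where major = 'Math'.
Outer: keep enrollments rows whose student_id is in that set.
Inner query → {3}

5 | BI210 ; 13 | CS101 ; 22 | CS101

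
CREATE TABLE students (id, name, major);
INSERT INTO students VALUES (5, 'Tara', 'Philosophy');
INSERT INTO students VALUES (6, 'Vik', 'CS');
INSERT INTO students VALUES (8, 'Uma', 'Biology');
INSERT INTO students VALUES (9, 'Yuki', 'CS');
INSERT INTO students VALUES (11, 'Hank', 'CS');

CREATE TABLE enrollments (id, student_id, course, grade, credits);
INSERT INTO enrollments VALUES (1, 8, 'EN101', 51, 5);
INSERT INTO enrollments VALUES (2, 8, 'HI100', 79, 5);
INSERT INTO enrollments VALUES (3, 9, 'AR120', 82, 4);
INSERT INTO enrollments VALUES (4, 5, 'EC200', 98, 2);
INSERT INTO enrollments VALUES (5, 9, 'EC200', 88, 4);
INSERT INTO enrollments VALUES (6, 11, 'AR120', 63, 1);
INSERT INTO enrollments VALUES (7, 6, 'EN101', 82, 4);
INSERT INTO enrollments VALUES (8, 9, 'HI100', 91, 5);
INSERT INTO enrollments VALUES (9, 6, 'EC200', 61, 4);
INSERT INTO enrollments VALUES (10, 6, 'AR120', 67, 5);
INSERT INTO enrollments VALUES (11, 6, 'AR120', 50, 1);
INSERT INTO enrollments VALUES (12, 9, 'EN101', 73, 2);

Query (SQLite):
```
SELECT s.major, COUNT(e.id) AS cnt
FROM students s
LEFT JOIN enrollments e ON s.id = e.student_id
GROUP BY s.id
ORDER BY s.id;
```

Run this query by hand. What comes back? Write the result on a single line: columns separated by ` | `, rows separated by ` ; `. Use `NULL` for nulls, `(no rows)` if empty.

Philosophy | 1 ; CS | 4 ; Biology | 2 ; CS | 4 ; CS | 1

LEFT JOIN keeps every students row; unmatched ones get NULL for enrollments columns.
Group by students.id and compute COUNT(e.id). COUNT(col) of an all-NULL group is 0.
  5: ids {4} → COUNT(e.id)=1
  6: ids {7, 9, 10, 11} → COUNT(e.id)=4
  8: ids {1, 2} → COUNT(e.id)=2
  9: ids {3, 5, 8, 12} → COUNT(e.id)=4
  11: ids {6} → COUNT(e.id)=1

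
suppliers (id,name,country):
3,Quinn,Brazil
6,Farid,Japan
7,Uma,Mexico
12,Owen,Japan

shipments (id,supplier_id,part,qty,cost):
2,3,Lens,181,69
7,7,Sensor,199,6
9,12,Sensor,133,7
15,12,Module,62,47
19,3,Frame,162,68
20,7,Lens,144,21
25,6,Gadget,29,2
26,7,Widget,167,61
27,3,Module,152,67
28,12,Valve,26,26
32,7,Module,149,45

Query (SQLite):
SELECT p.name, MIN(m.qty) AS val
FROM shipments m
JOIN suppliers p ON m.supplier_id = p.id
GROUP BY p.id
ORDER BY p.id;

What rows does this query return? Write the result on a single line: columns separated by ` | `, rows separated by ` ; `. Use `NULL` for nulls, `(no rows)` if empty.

Join each shipments row to its suppliers via supplier_id.
Group joined rows by suppliers.id; compute MIN(m.qty) per group.
  3: ids {2, 19, 27} → MIN(m.qty)=152
  6: ids {25} → MIN(m.qty)=29
  7: ids {7, 20, 26, 32} → MIN(m.qty)=144
  12: ids {9, 15, 28} → MIN(m.qty)=26

Quinn | 152 ; Farid | 29 ; Uma | 144 ; Owen | 26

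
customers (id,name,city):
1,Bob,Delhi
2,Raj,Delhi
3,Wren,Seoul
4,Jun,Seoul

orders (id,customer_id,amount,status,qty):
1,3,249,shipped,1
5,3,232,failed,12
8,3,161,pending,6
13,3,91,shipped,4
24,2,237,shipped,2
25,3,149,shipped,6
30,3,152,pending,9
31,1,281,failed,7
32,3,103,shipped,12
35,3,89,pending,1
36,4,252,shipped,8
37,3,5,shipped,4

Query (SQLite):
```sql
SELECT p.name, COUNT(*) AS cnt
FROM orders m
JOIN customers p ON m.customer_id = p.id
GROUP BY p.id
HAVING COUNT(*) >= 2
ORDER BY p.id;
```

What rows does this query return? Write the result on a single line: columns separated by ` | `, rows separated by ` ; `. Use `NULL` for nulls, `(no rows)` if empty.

Wren | 9

Join each orders row to its customers via customer_id.
Group joined rows by customers.id; compute COUNT(*) per group.
HAVING: keep groups with count ≥ 2.
  1: ids {31} → COUNT(*)=1
  2: ids {24} → COUNT(*)=1
  3: ids {1, 5, 8, 13, 25, 30, 32, 35, 37} → COUNT(*)=9
  4: ids {36} → COUNT(*)=1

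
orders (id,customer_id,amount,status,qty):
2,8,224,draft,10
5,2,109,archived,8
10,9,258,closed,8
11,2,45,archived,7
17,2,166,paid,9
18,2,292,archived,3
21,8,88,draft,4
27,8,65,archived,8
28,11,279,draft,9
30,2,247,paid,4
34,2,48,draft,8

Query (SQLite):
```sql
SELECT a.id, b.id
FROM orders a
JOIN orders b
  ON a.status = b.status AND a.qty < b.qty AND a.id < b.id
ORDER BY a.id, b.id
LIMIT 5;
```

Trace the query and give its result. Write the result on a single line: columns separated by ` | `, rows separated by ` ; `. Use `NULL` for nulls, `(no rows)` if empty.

Pairs (a,b) with same status, a.qty < b.qty, a.id < b.id.
status groups: archived:{5,11,18,27} closed:{10} draft:{2,21,28,34} paid:{17,30}
Ordered by (a.id, b.id); first 5.

11 | 27 ; 18 | 27 ; 21 | 28 ; 21 | 34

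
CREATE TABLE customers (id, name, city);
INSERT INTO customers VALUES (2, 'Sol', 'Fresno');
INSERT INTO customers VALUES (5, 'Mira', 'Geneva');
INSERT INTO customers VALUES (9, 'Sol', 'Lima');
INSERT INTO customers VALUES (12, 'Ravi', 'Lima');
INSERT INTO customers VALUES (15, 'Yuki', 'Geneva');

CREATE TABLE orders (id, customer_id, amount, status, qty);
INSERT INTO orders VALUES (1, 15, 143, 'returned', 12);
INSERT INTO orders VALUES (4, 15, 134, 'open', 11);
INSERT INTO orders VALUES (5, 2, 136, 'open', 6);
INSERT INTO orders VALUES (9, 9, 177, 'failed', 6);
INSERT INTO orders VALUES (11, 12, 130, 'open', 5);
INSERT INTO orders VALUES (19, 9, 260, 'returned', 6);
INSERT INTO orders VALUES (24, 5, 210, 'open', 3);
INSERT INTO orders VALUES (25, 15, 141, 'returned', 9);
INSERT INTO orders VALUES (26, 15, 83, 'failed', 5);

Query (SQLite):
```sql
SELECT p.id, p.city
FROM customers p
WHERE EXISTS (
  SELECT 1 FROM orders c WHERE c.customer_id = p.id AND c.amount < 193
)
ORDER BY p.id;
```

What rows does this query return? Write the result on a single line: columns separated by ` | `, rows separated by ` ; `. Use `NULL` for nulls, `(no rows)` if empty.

2 | Fresno ; 9 | Lima ; 12 | Lima ; 15 | Geneva

For each customers row, check whether any orders with matching customer_id has amount < 193.
Keep rows where that is true.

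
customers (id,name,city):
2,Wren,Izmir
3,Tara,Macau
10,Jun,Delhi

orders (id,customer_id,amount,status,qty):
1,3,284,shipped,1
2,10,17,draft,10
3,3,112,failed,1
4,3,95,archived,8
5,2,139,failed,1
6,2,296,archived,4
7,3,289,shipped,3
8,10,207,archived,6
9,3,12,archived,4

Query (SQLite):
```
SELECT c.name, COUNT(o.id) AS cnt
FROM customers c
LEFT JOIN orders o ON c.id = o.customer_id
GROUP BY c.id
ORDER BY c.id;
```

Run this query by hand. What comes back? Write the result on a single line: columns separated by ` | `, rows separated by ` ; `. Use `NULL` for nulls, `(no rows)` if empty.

LEFT JOIN keeps every customers row; unmatched ones get NULL for orders columns.
Group by customers.id and compute COUNT(o.id). COUNT(col) of an all-NULL group is 0.
  2: ids {5, 6} → COUNT(o.id)=2
  3: ids {1, 3, 4, 7, 9} → COUNT(o.id)=5
  10: ids {2, 8} → COUNT(o.id)=2

Wren | 2 ; Tara | 5 ; Jun | 2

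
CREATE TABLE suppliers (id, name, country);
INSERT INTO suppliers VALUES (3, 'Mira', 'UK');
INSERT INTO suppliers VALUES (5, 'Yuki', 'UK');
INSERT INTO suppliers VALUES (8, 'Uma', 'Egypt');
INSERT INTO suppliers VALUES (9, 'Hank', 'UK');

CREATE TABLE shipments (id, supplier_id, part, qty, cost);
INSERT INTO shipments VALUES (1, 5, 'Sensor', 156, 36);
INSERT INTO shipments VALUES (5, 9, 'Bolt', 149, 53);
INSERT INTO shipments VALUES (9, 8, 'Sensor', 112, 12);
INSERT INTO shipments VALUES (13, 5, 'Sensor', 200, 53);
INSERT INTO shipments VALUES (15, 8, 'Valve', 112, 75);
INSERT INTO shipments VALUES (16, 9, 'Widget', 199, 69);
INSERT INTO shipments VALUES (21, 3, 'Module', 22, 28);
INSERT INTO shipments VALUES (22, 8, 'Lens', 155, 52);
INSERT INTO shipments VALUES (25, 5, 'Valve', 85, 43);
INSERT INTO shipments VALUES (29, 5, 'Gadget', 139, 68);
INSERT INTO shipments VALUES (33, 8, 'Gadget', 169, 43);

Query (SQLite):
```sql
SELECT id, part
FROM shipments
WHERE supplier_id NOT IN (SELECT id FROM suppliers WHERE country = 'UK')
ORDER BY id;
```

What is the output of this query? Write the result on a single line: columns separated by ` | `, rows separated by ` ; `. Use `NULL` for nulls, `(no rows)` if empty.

9 | Sensor ; 15 | Valve ; 22 | Lens ; 33 | Gadget

Inner query: suppliers.id where country = 'UK'.
Outer: keep shipments rows whose supplier_id is not in that set.
Inner query → {3, 5, 9}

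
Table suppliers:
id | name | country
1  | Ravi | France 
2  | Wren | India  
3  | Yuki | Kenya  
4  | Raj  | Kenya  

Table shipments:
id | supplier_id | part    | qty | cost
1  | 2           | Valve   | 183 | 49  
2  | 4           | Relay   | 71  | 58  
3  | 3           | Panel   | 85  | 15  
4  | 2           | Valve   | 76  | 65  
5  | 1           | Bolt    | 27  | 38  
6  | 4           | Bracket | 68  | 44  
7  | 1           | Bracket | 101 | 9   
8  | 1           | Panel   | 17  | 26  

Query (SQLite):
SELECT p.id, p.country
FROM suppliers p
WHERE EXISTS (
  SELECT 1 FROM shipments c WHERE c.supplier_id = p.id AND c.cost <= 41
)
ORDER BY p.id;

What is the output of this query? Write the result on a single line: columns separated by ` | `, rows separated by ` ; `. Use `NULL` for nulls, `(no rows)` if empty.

For each suppliers row, check whether any shipments with matching supplier_id has cost <= 41.
Keep rows where that is true.

1 | France ; 3 | Kenya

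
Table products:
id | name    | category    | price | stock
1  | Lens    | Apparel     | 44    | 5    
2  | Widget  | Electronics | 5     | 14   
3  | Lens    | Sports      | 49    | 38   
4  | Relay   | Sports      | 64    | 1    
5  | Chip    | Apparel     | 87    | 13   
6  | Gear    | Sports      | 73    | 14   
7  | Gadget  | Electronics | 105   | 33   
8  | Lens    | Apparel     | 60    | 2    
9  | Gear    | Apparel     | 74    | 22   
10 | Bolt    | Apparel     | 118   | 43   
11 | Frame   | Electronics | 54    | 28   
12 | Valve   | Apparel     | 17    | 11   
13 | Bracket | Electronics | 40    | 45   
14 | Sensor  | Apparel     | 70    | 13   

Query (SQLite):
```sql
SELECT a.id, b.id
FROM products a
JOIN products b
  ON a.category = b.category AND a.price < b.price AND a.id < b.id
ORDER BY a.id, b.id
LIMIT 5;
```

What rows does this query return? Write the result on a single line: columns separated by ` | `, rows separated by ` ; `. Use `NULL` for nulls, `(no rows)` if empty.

Pairs (a,b) with same category, a.price < b.price, a.id < b.id.
category groups: Apparel:{1,5,8,9,10,12,14} Electronics:{2,7,11,13} Sports:{3,4,6}
Ordered by (a.id, b.id); first 5.

1 | 5 ; 1 | 8 ; 1 | 9 ; 1 | 10 ; 1 | 14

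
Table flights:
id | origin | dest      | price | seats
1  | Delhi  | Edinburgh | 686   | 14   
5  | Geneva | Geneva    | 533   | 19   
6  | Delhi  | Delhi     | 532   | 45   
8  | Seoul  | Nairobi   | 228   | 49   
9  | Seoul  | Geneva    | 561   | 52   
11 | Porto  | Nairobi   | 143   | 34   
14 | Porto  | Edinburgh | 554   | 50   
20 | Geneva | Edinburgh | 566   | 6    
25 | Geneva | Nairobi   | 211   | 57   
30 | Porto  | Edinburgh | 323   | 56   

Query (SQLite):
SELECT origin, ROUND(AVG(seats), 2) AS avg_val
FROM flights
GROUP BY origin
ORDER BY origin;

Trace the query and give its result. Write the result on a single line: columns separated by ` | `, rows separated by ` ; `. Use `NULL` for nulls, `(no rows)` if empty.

Delhi | 29.5 ; Geneva | 27.33 ; Porto | 46.67 ; Seoul | 50.5

Partition flights by origin; compute ROUND(AVG(seats), 2) within each group.
  Delhi: ids {1, 6} → ROUND(AVG(seats), 2)=29.5
  Geneva: ids {5, 20, 25} → ROUND(AVG(seats), 2)=27.33
  Porto: ids {11, 14, 30} → ROUND(AVG(seats), 2)=46.67
  Seoul: ids {8, 9} → ROUND(AVG(seats), 2)=50.5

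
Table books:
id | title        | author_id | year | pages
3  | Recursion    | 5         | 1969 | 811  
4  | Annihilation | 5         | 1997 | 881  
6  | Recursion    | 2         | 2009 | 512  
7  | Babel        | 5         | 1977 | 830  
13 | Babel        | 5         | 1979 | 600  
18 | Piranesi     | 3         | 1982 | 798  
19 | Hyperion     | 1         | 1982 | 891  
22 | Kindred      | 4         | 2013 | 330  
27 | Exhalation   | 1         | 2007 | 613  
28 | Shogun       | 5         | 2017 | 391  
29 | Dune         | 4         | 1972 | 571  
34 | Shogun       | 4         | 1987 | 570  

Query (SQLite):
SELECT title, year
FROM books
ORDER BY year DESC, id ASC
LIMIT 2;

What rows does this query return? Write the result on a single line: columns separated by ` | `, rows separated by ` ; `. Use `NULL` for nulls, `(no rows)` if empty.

Shogun | 2017 ; Kindred | 2013

Sort by year desc, tiebreak id asc: (2017, id=28), (2013, id=22), (2009, id=6), (2007, id=27), (1997, id=4) …. Take first 2.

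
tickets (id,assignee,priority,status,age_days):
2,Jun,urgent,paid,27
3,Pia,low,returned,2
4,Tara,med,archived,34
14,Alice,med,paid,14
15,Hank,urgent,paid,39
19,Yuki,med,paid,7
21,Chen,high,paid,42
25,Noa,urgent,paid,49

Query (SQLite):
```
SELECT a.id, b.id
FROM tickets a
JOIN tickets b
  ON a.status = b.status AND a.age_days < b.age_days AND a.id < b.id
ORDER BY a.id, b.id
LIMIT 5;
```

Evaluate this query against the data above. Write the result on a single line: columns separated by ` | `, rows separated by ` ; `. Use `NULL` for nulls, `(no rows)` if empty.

Pairs (a,b) with same status, a.age_days < b.age_days, a.id < b.id.
status groups: archived:{4} paid:{2,14,15,19,21,25} returned:{3}
Ordered by (a.id, b.id); first 5.

2 | 15 ; 2 | 21 ; 2 | 25 ; 14 | 15 ; 14 | 21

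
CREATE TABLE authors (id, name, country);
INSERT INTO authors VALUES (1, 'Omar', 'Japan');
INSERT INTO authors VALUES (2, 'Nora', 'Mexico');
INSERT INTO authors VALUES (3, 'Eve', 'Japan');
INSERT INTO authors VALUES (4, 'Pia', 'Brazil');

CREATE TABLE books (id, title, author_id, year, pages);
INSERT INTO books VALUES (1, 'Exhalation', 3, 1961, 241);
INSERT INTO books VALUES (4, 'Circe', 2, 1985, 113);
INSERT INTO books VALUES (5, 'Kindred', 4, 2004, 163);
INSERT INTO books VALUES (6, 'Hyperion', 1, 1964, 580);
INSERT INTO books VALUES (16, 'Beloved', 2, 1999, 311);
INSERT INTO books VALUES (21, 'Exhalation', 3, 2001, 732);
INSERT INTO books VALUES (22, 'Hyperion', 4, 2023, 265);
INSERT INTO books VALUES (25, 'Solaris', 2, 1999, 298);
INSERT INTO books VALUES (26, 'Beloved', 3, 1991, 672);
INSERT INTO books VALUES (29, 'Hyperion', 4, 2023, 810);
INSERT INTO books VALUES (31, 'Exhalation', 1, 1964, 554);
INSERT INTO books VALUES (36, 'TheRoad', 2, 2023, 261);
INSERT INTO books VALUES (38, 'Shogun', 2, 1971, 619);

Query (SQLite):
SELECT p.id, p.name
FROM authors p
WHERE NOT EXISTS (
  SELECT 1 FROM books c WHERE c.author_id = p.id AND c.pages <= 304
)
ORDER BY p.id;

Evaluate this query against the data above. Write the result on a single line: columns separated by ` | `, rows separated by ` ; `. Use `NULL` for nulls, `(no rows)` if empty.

1 | Omar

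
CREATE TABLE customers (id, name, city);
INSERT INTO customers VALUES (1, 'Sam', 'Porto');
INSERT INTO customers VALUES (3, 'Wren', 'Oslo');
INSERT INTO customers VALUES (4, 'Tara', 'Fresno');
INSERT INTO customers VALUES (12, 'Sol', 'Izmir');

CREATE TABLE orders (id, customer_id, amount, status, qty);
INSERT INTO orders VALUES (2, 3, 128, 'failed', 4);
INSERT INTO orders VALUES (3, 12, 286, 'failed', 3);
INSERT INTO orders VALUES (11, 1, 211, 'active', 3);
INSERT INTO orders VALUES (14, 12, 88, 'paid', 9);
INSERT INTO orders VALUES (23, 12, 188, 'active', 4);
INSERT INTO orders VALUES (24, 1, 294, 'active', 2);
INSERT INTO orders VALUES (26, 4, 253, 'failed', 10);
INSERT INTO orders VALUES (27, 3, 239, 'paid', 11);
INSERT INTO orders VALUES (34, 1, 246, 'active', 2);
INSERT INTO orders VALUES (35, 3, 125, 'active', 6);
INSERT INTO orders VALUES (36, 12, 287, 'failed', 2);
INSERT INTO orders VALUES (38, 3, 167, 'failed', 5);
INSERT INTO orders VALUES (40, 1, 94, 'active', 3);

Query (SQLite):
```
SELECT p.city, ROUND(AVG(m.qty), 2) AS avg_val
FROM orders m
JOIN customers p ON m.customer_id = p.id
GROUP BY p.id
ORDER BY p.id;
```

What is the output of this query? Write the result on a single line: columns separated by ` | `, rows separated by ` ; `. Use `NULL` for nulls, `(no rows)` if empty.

Join each orders row to its customers via customer_id.
Group joined rows by customers.id; compute ROUND(AVG(m.qty), 2) per group.
  1: ids {11, 24, 34, 40} → ROUND(AVG(m.qty), 2)=2.5
  3: ids {2, 27, 35, 38} → ROUND(AVG(m.qty), 2)=6.5
  4: ids {26} → ROUND(AVG(m.qty), 2)=10
  12: ids {3, 14, 23, 36} → ROUND(AVG(m.qty), 2)=4.5

Porto | 2.5 ; Oslo | 6.5 ; Fresno | 10 ; Izmir | 4.5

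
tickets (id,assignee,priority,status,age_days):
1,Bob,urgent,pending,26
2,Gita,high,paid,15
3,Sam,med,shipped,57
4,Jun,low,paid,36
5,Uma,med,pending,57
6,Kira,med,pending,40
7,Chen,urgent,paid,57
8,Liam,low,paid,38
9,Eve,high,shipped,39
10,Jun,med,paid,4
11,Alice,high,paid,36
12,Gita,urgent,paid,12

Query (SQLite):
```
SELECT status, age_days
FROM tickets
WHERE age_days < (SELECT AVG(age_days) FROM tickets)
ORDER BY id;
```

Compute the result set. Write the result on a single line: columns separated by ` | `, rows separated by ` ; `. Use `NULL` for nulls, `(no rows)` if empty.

Scalar subquery: AVG(age_days) over all tickets rows = 34.75.
Keep rows where age_days < that value.

pending | 26 ; paid | 15 ; paid | 4 ; paid | 12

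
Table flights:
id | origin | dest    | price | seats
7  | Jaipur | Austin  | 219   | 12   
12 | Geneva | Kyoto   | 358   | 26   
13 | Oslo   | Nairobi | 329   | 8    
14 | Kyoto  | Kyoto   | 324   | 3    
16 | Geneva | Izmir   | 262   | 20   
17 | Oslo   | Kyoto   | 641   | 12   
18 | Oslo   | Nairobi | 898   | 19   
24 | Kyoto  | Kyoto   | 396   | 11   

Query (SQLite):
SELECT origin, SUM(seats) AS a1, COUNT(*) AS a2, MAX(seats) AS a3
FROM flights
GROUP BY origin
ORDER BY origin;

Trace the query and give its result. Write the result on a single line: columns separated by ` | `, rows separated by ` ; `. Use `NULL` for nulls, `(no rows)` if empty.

Geneva | 46 | 2 | 26 ; Jaipur | 12 | 1 | 12 ; Kyoto | 14 | 2 | 11 ; Oslo | 39 | 3 | 19

Group flights by origin.
Per group compute: SUM(seats), COUNT(*), MAX(seats).
  Geneva: ids {12, 16} → SUM(seats)=46, COUNT(*)=2, MAX(seats)=26
  Jaipur: ids {7} → SUM(seats)=12, COUNT(*)=1, MAX(seats)=12
  Kyoto: ids {14, 24} → SUM(seats)=14, COUNT(*)=2, MAX(seats)=11
  Oslo: ids {13, 17, 18} → SUM(seats)=39, COUNT(*)=3, MAX(seats)=19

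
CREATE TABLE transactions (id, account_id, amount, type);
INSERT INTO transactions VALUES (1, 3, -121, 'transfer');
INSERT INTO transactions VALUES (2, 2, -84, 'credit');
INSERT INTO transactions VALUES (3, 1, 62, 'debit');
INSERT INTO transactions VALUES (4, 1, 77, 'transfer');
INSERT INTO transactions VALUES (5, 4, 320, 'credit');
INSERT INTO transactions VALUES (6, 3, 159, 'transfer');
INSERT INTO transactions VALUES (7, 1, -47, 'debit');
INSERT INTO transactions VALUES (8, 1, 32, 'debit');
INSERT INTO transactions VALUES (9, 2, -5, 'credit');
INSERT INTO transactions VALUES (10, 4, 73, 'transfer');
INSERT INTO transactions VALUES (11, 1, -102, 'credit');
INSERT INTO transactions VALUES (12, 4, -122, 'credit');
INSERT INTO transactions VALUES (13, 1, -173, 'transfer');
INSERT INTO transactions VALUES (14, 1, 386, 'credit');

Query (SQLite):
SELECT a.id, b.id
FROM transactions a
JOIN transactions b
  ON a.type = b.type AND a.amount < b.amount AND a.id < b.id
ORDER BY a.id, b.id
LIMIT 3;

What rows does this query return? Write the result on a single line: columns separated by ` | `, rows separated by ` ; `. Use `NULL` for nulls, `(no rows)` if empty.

1 | 4 ; 1 | 6 ; 1 | 10

Pairs (a,b) with same type, a.amount < b.amount, a.id < b.id.
type groups: credit:{2,5,9,11,12,14} debit:{3,7,8} transfer:{1,4,6,10,13}
Ordered by (a.id, b.id); first 3.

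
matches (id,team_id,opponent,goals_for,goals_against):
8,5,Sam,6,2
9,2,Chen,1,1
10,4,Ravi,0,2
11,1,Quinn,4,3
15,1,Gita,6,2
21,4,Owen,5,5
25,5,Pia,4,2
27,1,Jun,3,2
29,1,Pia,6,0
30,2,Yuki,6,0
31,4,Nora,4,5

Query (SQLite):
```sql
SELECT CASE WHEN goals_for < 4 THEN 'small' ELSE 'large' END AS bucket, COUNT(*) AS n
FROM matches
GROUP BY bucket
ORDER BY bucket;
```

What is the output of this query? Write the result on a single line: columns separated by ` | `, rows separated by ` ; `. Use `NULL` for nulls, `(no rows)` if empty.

large | 8 ; small | 3

Bucket rows by goals_for < 4 → 'small' else 'large'; count each bucket.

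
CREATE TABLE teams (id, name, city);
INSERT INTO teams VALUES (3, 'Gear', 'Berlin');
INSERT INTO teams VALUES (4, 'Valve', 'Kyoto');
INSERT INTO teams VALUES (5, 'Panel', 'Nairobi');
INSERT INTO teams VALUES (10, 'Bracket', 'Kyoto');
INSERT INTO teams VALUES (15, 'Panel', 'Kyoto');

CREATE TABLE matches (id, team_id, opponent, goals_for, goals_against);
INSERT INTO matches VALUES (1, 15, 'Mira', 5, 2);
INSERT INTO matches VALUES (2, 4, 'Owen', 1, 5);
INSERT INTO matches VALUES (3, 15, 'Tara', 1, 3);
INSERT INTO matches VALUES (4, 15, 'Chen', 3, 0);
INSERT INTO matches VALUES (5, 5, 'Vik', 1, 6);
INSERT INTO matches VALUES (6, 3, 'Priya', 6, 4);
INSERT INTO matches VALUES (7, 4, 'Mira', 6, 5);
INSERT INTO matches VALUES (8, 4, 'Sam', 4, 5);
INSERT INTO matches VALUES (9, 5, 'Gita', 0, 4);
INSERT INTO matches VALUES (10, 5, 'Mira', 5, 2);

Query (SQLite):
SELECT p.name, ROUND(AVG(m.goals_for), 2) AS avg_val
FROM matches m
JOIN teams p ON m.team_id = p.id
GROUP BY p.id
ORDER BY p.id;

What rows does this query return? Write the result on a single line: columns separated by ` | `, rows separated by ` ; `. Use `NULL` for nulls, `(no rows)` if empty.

Join each matches row to its teams via team_id.
Group joined rows by teams.id; compute ROUND(AVG(m.goals_for), 2) per group.
  3: ids {6} → ROUND(AVG(m.goals_for), 2)=6
  4: ids {2, 7, 8} → ROUND(AVG(m.goals_for), 2)=3.67
  5: ids {5, 9, 10} → ROUND(AVG(m.goals_for), 2)=2
  15: ids {1, 3, 4} → ROUND(AVG(m.goals_for), 2)=3

Gear | 6 ; Valve | 3.67 ; Panel | 2 ; Panel | 3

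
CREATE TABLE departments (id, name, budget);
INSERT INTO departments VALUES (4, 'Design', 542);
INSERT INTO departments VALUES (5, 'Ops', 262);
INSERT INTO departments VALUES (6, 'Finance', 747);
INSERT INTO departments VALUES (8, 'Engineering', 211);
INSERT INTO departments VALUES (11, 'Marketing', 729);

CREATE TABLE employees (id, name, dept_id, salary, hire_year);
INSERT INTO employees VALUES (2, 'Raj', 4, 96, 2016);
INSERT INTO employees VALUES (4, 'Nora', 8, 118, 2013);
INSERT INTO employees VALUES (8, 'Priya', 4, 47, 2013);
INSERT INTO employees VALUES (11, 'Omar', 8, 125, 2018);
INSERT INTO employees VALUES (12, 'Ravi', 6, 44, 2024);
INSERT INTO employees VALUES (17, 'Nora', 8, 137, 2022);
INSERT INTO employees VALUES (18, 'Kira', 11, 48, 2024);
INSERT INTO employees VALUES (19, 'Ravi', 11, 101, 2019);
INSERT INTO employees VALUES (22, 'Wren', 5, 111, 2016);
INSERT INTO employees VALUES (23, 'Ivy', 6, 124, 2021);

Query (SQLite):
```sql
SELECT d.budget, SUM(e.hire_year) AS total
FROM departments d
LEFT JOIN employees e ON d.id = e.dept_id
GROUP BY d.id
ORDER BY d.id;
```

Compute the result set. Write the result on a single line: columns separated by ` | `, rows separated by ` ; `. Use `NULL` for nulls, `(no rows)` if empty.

542 | 4029 ; 262 | 2016 ; 747 | 4045 ; 211 | 6053 ; 729 | 4043

LEFT JOIN keeps every departments row; unmatched ones get NULL for employees columns.
Group by departments.id and compute SUM(e.hire_year). SUM over an all-NULL group is NULL.
  4: ids {2, 8} → SUM(e.hire_year)=4029
  5: ids {22} → SUM(e.hire_year)=2016
  6: ids {12, 23} → SUM(e.hire_year)=4045
  8: ids {4, 11, 17} → SUM(e.hire_year)=6053
  11: ids {18, 19} → SUM(e.hire_year)=4043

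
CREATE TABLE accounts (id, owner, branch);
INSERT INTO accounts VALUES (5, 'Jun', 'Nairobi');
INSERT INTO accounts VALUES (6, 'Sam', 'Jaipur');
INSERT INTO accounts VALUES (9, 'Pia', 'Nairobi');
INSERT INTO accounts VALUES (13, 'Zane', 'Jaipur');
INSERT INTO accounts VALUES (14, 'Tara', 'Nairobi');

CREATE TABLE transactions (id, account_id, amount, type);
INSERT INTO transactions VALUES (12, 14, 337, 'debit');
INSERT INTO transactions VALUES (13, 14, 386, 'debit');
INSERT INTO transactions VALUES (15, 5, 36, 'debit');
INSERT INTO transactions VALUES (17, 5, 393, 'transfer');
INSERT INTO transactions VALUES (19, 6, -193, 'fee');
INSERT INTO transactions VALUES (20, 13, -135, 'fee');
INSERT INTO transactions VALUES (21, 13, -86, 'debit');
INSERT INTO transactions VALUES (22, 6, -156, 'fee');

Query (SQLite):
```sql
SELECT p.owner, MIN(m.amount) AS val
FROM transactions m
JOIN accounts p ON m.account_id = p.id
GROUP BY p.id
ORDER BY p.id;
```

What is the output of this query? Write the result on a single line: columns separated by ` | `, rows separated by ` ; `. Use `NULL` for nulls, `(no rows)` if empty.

Jun | 36 ; Sam | -193 ; Zane | -135 ; Tara | 337

Join each transactions row to its accounts via account_id.
Group joined rows by accounts.id; compute MIN(m.amount) per group.
  5: ids {15, 17} → MIN(m.amount)=36
  6: ids {19, 22} → MIN(m.amount)=-193
  13: ids {20, 21} → MIN(m.amount)=-135
  14: ids {12, 13} → MIN(m.amount)=337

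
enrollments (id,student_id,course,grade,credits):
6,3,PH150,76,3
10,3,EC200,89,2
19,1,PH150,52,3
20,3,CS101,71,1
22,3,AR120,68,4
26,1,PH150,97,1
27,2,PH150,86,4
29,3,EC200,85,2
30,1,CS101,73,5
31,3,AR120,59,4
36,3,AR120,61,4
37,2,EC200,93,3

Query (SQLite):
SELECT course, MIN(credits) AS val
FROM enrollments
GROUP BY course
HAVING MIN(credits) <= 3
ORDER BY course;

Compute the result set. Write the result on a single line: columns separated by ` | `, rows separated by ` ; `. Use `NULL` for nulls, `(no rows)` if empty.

Partition enrollments by course; compute MIN(credits) within each group.
HAVING: keep groups where MIN(credits) <= 3.
  AR120: ids {22, 31, 36} → MIN(credits)=4
  CS101: ids {20, 30} → MIN(credits)=1
  EC200: ids {10, 29, 37} → MIN(credits)=2
  PH150: ids {6, 19, 26, 27} → MIN(credits)=1

CS101 | 1 ; EC200 | 2 ; PH150 | 1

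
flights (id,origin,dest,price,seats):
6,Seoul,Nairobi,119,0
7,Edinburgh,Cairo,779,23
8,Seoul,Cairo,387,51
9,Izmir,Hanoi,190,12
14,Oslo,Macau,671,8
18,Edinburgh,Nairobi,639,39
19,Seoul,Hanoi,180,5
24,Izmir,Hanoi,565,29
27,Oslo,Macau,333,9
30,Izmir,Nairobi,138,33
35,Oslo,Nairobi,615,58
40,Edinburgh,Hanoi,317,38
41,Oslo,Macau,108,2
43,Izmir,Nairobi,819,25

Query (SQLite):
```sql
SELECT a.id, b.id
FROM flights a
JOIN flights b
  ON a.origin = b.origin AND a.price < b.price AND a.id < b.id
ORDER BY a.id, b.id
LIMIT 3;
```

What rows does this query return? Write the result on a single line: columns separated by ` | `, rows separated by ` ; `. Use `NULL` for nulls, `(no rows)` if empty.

Pairs (a,b) with same origin, a.price < b.price, a.id < b.id.
origin groups: Edinburgh:{7,18,40} Izmir:{9,24,30,43} Oslo:{14,27,35,41} Seoul:{6,8,19}
Ordered by (a.id, b.id); first 3.

6 | 8 ; 6 | 19 ; 9 | 24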